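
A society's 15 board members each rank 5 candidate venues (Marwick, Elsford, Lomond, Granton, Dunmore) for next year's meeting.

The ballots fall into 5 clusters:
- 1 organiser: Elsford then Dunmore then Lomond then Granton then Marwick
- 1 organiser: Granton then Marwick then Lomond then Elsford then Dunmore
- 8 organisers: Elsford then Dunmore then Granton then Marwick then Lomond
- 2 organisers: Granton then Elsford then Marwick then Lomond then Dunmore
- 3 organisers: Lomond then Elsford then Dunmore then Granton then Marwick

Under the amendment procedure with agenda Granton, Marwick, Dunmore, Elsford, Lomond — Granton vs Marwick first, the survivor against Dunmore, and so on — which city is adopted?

Elsford

Round 1: Granton vs Marwick — 15–0, Granton advances.
Round 2: Granton vs Dunmore — 3–12, Dunmore advances.
Round 3: Dunmore vs Elsford — 0–15, Elsford advances.
Round 4: Elsford vs Lomond — 11–4, Elsford advances.
The agenda winner is Elsford.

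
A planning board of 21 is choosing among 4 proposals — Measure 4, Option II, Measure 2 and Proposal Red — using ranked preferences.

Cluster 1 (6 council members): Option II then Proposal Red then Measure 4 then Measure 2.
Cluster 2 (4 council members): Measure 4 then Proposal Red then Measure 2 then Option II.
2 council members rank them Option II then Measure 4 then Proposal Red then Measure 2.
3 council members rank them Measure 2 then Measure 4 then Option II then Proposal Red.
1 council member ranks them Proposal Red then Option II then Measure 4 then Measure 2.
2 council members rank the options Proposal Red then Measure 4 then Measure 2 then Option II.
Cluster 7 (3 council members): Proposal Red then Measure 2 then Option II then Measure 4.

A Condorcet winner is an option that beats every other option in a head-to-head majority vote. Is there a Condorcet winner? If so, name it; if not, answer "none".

Head-to-head results (21 council members):
Measure 4 vs Option II: Measure 4 is ranked higher on 4+3+2 = 9 ballots, Option II on 12. Option II wins 12–9.
Measure 4 vs Measure 2: Measure 4 preferred on 6+4+2+1+2 = 15 ballots; Measure 4 wins 15–6.
Measure 4 vs Proposal Red: 4+2+3 = 9 for Measure 4, 12 for Proposal Red — Proposal Red by 12–9.
Option II vs Measure 2: 6+2+1 = 9 for Option II, 12 for Measure 2 — Measure 2 by 12–9.
Option II vs Proposal Red: 6+2+3 = 11 for Option II, 10 for Proposal Red — Option II by 11–10.
Measure 2 vs Proposal Red: Measure 2 preferred on 3 ballots; Proposal Red wins 18–3.
Every option loses at least once (Measure 4 loses to Option II; Option II loses to Measure 2; Measure 2 loses to Measure 4; Proposal Red loses to Option II). The majority relation contains the cycle Measure 4 > Measure 2 > Option II > Measure 4, so there is no Condorcet winner.

none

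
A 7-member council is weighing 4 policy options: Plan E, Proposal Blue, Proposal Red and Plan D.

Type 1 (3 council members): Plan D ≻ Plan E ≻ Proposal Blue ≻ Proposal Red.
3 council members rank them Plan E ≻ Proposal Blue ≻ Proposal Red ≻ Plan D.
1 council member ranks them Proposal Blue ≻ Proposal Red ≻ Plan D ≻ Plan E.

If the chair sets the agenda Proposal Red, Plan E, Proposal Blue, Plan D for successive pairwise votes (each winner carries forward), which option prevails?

Plan D

Round 1: Proposal Red vs Plan E — 1–6, Plan E advances.
Round 2: Plan E vs Proposal Blue — 6–1, Plan E advances.
Round 3: Plan E vs Plan D — 3–4, Plan D advances.
Plan D survives the agenda.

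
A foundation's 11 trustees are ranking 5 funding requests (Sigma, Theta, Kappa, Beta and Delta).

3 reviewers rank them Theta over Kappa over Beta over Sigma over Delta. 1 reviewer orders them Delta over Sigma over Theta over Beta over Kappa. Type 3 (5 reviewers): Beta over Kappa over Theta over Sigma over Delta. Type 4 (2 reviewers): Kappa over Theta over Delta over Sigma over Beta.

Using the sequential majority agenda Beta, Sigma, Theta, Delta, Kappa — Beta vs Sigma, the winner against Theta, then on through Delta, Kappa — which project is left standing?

Round 1: Beta vs Sigma — 8–3, Beta advances.
Round 2: Beta vs Theta — 5–6, Theta advances.
Round 3: Theta vs Delta — 10–1, Theta advances.
Round 4: Theta vs Kappa — 4–7, Kappa advances.
The agenda winner is Kappa.

Kappa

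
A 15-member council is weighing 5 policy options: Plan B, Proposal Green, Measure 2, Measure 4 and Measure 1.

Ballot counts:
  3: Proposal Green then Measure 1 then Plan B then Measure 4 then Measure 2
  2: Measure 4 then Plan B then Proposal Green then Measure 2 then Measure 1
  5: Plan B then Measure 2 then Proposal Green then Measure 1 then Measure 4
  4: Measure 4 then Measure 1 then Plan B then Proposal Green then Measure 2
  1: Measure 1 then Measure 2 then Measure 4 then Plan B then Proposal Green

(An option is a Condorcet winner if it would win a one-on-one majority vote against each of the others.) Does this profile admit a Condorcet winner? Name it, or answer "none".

none

Pairwise majorities:
Plan B–Proposal Green: Plan B 12–3.
Plan B vs Measure 2: Plan B, 14–1.
Plan B–Measure 4: Plan B 8–7.
Plan B vs Measure 1: Measure 1, 8–7.
Proposal Green vs Measure 2: Proposal Green wins 9–6.
Proposal Green vs Measure 4: Proposal Green wins 8–7.
Proposal Green–Measure 1: Proposal Green 10–5.
Measure 2 vs Measure 4: Measure 4 wins 9–6.
Measure 2–Measure 1: Measure 1 8–7.
Measure 4–Measure 1: Measure 1 9–6.
Each option drops at least one matchup (Plan B loses to Measure 1; Proposal Green loses to Plan B; Measure 2 loses to Plan B; Measure 4 loses to Plan B; Measure 1 loses to Proposal Green); the cycle Plan B → Proposal Green → Measure 1 → Plan B rules out a Condorcet winner.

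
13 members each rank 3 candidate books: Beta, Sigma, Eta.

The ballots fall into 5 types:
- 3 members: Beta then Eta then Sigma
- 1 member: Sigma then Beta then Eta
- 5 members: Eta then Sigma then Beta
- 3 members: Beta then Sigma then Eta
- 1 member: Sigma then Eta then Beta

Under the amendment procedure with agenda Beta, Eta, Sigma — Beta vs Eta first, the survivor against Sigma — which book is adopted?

Round 1: Beta vs Eta — 7–6, Beta advances.
Round 2: Beta vs Sigma — 6–7, Sigma advances.
The agenda winner is Sigma.

Sigma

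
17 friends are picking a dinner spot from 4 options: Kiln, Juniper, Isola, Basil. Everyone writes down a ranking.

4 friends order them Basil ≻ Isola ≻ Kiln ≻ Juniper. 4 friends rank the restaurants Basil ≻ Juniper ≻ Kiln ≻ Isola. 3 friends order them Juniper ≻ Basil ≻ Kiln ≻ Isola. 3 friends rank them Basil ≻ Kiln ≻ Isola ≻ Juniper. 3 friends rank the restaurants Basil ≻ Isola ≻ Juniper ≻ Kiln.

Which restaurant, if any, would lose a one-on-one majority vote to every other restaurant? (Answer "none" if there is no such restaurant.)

Head-to-head results (17 friends):
Kiln–Juniper: Juniper 10–7.
Kiln vs Isola: Kiln is ranked higher on 4+3+3 = 10 ballots, Isola on 7. Kiln wins 10–7.
Kiln vs Basil: 0 to 17, Basil.
Juniper vs Isola: Juniper is ranked higher on 4+3 = 7 ballots, Isola on 10. Isola wins 10–7.
Juniper vs Basil: 3 for Juniper, 14 for Basil — Basil by 14–3.
Isola vs Basil: Isola is ranked higher on 0 ballots, Basil on 17. Basil wins 17–0.
Each restaurant has at least one pairwise win (Kiln beats Isola; Juniper beats Kiln; Isola beats Juniper; Basil beats Kiln) — no Condorcet loser.

none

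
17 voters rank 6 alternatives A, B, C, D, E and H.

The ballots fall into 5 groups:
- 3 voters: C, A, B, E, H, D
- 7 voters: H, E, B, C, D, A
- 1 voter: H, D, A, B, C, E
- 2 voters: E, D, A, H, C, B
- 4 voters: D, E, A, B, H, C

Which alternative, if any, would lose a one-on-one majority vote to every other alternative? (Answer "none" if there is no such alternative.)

Pairwise majorities:
A vs B: 10 to 7, A.
A–C: C 10–7.
A vs D: 3 to 14, D.
A vs E: 3+1 = 4 for A, 13 for E — E by 13–4.
A–H: A 9–8.
B–C: B 12–5.
B vs D: B, 10–7.
B vs E: B is ranked higher on 3+1 = 4 ballots, E on 13. E wins 13–4.
B–H: H 10–7.
C vs D: C, 10–7.
C–E: E 13–4.
C–H: H 14–3.
D vs E: D is ranked higher on 1+4 = 5 ballots, E on 12. E wins 12–5.
D–H: H 11–6.
E vs H: 3+2+4 = 9 for E, 8 for H — E by 9–8.
No alternative is winless: A beats B; B beats C; C beats A; D beats A; E beats A; H beats B. There is no Condorcet loser.

none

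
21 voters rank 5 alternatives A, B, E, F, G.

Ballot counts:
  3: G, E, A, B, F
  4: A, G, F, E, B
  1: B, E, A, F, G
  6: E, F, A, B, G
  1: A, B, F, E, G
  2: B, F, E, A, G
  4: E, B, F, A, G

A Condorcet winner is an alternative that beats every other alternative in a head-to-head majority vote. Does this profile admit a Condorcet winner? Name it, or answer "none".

E

Pairwise majorities:
A vs B: 3+4+6+1 = 14 for A, 7 for B — A by 14–7.
A vs E: A preferred on 4+1 = 5 ballots; E wins 16–5.
A vs F: A preferred on 3+4+1+1 = 9 ballots; F wins 12–9.
A vs G: 18 to 3, A.
B vs E: 4 to 17, E.
B vs F: 11 to 10, B.
B vs G: B preferred on 1+6+1+2+4 = 14 ballots; B wins 14–7.
E vs F: E is ranked higher on 3+1+6+4 = 14 ballots, F on 7. E wins 14–7.
E vs G: 14 to 7, E.
F vs G: F preferred on 1+6+1+2+4 = 14 ballots; F wins 14–7.
E beats each of A, B, F, G — E is the Condorcet winner.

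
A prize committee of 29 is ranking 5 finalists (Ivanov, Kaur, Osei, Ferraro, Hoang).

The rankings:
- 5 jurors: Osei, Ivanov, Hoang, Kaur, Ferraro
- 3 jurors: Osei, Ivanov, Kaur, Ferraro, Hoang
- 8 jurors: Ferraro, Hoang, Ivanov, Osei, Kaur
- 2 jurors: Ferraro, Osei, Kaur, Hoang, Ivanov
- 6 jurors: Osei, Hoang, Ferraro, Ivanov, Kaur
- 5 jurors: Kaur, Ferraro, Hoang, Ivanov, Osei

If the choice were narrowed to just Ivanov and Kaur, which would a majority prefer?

Ivanov

Ballots ranking Ivanov above Kaur: 5 + 3 + 8 + 6 = 22.
Ballots ranking Kaur above Ivanov: 29 − 22 = 7.
Ivanov wins the head-to-head 22–7.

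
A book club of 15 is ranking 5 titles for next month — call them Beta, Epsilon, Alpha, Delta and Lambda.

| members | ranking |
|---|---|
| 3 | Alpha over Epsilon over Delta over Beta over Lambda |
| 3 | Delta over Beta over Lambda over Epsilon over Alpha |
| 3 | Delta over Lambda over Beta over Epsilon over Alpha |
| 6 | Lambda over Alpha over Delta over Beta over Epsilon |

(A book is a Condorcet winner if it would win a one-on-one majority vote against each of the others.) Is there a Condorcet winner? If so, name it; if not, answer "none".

Check each pair by majority over 15 ballots:
Beta vs Epsilon: Beta wins 12–3.
Beta vs Alpha: 3+3 = 6 for Beta, 9 for Alpha — Alpha by 9–6.
Beta vs Delta: Beta preferred on 0 ballots; Delta wins 15–0.
Beta–Lambda: Lambda 9–6.
Epsilon vs Alpha: Alpha, 9–6.
Epsilon vs Delta: Epsilon preferred on 3 ballots; Delta wins 12–3.
Epsilon vs Lambda: 3 to 12, Lambda.
Alpha vs Delta: Alpha is ranked higher on 3+6 = 9 ballots, Delta on 6. Alpha wins 9–6.
Alpha vs Lambda: Alpha preferred on 3 ballots; Lambda wins 12–3.
Delta vs Lambda: Delta preferred on 3+3+3 = 9 ballots; Delta wins 9–6.
No book is unbeaten: Beta loses to Alpha; Epsilon loses to Beta; Alpha loses to Lambda; Delta loses to Alpha; Lambda loses to Delta. In particular Alpha beats Delta beats Lambda beats Alpha is a majority cycle — no Condorcet winner exists.

none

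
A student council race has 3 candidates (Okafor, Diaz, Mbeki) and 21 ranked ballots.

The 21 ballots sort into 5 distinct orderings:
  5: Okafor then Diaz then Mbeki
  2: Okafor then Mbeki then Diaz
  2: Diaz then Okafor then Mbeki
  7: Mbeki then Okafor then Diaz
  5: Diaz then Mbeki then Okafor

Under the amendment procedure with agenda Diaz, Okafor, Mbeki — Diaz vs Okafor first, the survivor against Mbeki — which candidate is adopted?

Mbeki

Round 1: Diaz vs Okafor — 7–14, Okafor advances.
Round 2: Okafor vs Mbeki — 9–12, Mbeki advances.
The agenda winner is Mbeki.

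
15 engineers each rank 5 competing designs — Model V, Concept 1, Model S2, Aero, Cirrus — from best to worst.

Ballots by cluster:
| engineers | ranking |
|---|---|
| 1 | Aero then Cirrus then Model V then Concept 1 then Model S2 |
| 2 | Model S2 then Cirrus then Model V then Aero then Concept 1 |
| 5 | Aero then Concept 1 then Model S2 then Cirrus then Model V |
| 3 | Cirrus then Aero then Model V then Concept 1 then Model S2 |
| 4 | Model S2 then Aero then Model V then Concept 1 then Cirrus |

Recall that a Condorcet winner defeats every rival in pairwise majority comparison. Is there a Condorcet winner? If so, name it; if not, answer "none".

Pairwise majorities:
Model V vs Concept 1: Model V wins 10–5.
Model V vs Model S2: Model S2, 11–4.
Model V vs Aero: Aero, 13–2.
Model V vs Cirrus: Cirrus, 11–4.
Concept 1–Model S2: Concept 1 9–6.
Concept 1–Aero: Aero 15–0.
Concept 1–Cirrus: Concept 1 9–6.
Model S2 vs Aero: Aero wins 9–6.
Model S2 vs Cirrus: Model S2 wins 11–4.
Aero–Cirrus: Aero 10–5.
Aero beats each of Model V, Concept 1, Model S2, Cirrus — Aero is the Condorcet winner.

Aero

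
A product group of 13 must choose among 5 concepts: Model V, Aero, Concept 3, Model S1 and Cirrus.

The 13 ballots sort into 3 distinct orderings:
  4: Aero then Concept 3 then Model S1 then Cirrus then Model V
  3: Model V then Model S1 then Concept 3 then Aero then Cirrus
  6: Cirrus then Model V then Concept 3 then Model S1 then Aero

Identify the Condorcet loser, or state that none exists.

Head-to-head results (13 engineers):
Model V vs Aero: Model V wins 9–4.
Model V vs Concept 3: 9 to 4, Model V.
Model V vs Model S1: Model V is ranked higher on 3+6 = 9 ballots, Model S1 on 4. Model V wins 9–4.
Model V vs Cirrus: Cirrus wins 10–3.
Aero vs Concept 3: 4 to 9, Concept 3.
Aero–Model S1: Model S1 9–4.
Aero–Cirrus: Aero 7–6.
Concept 3 vs Model S1: Concept 3 wins 10–3.
Concept 3–Cirrus: Concept 3 7–6.
Model S1 vs Cirrus: Model S1, 7–6.
No design is winless: Model V beats Aero; Aero beats Cirrus; Concept 3 beats Aero; Model S1 beats Aero; Cirrus beats Model V. There is no Condorcet loser.

none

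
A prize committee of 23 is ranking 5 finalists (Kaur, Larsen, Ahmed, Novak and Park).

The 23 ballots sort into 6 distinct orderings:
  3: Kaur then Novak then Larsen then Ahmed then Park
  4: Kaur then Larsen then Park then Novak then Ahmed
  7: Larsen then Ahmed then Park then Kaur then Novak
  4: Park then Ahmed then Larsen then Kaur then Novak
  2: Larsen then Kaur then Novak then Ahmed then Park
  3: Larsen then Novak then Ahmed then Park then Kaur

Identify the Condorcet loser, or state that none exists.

Head-to-head results (23 jurors):
Kaur–Larsen: Larsen 16–7.
Kaur–Ahmed: Ahmed 14–9.
Kaur vs Novak: Kaur, 20–3.
Kaur vs Park: Park wins 14–9.
Larsen vs Ahmed: Larsen, 19–4.
Larsen–Novak: Larsen 20–3.
Larsen vs Park: Larsen is ranked higher on 3+4+7+2+3 = 19 ballots, Park on 4. Larsen wins 19–4.
Ahmed vs Novak: Novak wins 12–11.
Ahmed–Park: Ahmed 15–8.
Novak vs Park: Park wins 15–8.
Every nominee wins at least one matchup (Kaur beats Novak; Larsen beats Kaur; Ahmed beats Kaur; Novak beats Ahmed; Park beats Kaur), so there is no Condorcet loser.

none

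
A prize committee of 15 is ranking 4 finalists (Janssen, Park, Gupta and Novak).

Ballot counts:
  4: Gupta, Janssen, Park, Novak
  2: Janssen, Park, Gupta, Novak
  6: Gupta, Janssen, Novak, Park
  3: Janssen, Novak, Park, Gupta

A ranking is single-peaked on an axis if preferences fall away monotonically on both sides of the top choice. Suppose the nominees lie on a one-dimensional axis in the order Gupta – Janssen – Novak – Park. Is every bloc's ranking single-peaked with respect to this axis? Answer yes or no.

Axis positions: Gupta=1, Janssen=2, Novak=3, Park=4.
Bloc 1: ranking walks positions 1-2-4-3; Park is ranked above Novak even though Novak lies between Park and the peak Gupta on the axis — preferences dip and rise again. Not single-peaked.
Bloc 2: ranking walks positions 2-4-1-3; Park is ranked above Novak even though Novak lies between Park and the peak Janssen on the axis — preferences dip and rise again. Not single-peaked.
Bloc 3 (peak Gupta at position 1): ranking walks positions 1-2-3-4, expanding outward from the peak — single-peaked.
Bloc 4 (peak Janssen at position 2): ranking walks positions 2-3-4-1, expanding outward from the peak — single-peaked.
Bloc 1 violates single-peakedness, so the profile is not single-peaked on this axis.

no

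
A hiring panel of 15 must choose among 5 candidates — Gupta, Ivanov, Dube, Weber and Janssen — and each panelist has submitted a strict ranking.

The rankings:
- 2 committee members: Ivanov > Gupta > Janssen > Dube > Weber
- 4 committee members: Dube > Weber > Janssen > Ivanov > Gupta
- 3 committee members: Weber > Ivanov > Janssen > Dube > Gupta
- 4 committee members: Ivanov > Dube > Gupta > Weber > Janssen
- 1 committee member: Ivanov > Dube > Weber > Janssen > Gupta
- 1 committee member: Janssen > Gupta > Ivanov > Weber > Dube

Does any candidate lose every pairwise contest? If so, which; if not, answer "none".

Head-to-head results (15 committee members):
Gupta vs Ivanov: Ivanov, 14–1.
Gupta vs Dube: Gupta preferred on 2+1 = 3 ballots; Dube wins 12–3.
Gupta–Weber: Weber 8–7.
Gupta vs Janssen: Gupta preferred on 2+4 = 6 ballots; Janssen wins 9–6.
Ivanov–Dube: Ivanov 11–4.
Ivanov vs Weber: 8 to 7, Ivanov.
Ivanov vs Janssen: Ivanov is ranked higher on 2+3+4+1 = 10 ballots, Janssen on 5. Ivanov wins 10–5.
Dube vs Weber: 11 to 4, Dube.
Dube vs Janssen: Dube, 9–6.
Weber vs Janssen: 4+3+4+1 = 12 for Weber, 3 for Janssen — Weber by 12–3.
Gupta is beaten in every head-to-head and is the Condorcet loser.

Gupta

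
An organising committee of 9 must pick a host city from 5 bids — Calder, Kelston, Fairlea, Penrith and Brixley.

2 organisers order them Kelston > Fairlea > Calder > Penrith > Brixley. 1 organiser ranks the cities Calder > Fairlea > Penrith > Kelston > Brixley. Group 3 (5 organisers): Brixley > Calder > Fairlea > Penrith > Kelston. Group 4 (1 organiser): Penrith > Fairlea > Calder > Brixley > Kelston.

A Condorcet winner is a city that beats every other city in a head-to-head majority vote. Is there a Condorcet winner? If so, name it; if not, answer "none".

Brixley

Pairwise majorities:
Calder vs Kelston: Calder, 7–2.
Calder vs Fairlea: 1+5 = 6 for Calder, 3 for Fairlea — Calder by 6–3.
Calder vs Penrith: Calder is ranked higher on 2+1+5 = 8 ballots, Penrith on 1. Calder wins 8–1.
Calder vs Brixley: 4 to 5, Brixley.
Kelston vs Fairlea: 2 to 7, Fairlea.
Kelston vs Penrith: 2 for Kelston, 7 for Penrith — Penrith by 7–2.
Kelston vs Brixley: Brixley wins 6–3.
Fairlea vs Penrith: 2+1+5 = 8 for Fairlea, 1 for Penrith — Fairlea by 8–1.
Fairlea vs Brixley: 2+1+1 = 4 for Fairlea, 5 for Brixley — Brixley by 5–4.
Penrith vs Brixley: Penrith preferred on 2+1+1 = 4 ballots; Brixley wins 5–4.
Only Brixley has no losses; Brixley is the Condorcet winner.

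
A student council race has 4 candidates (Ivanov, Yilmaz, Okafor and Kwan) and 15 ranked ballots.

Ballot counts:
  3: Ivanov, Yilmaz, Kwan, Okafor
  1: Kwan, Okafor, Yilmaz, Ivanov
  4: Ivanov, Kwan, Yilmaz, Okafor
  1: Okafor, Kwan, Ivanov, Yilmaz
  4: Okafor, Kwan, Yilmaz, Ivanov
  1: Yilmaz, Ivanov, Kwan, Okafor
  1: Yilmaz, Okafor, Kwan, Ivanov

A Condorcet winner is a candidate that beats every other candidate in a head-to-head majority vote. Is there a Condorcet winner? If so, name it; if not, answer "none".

Ivanov

Pairwise majorities:
Ivanov vs Yilmaz: Ivanov wins 8–7.
Ivanov vs Okafor: Ivanov wins 8–7.
Ivanov–Kwan: Ivanov 8–7.
Yilmaz–Okafor: Yilmaz 9–6.
Yilmaz vs Kwan: Kwan, 10–5.
Okafor–Kwan: Kwan 9–6.
Ivanov wins every pairwise contest, so Ivanov is the Condorcet winner.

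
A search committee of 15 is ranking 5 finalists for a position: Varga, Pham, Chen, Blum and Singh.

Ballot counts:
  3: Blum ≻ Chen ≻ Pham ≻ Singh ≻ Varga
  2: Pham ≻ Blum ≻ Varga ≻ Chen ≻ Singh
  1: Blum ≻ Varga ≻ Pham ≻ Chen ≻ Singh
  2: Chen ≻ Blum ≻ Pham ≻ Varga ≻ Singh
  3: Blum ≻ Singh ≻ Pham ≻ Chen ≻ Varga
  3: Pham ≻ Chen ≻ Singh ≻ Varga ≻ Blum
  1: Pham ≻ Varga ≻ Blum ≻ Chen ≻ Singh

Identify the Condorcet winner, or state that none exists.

Blum

Head-to-head results (15 committee members):
Varga vs Pham: Pham, 14–1.
Varga–Chen: Chen 11–4.
Varga vs Blum: Blum, 11–4.
Varga vs Singh: Singh wins 9–6.
Pham vs Chen: Pham, 10–5.
Pham vs Blum: Blum, 9–6.
Pham vs Singh: Pham wins 12–3.
Chen vs Blum: Blum wins 10–5.
Chen vs Singh: Chen wins 12–3.
Blum–Singh: Blum 12–3.
Blum wins every pairwise contest, so Blum is the Condorcet winner.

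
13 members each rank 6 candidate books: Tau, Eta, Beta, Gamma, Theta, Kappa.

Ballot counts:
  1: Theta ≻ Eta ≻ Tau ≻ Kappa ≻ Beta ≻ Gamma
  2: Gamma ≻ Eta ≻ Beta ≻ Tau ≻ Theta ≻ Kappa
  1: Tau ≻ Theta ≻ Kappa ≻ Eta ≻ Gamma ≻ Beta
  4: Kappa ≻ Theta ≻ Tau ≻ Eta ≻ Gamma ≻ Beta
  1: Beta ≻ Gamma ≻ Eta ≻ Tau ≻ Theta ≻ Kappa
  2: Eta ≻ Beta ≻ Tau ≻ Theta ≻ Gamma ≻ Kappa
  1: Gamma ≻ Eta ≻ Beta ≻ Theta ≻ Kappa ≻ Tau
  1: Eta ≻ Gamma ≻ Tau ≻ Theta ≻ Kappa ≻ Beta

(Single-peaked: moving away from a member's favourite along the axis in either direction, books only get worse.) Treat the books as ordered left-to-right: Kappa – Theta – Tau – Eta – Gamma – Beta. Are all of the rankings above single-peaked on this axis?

no

Axis positions: Kappa=1, Theta=2, Tau=3, Eta=4, Gamma=5, Beta=6.
Faction 1: ranking walks positions 2-4-3-1-6-5; Eta is ranked above Tau even though Tau lies between Eta and the peak Theta on the axis — preferences dip and rise again. Not single-peaked.
Faction 2 (peak Gamma at position 5): ranking walks positions 5-4-6-3-2-1, expanding outward from the peak — single-peaked.
Faction 3 (peak Tau at position 3): ranking walks positions 3-2-1-4-5-6, expanding outward from the peak — single-peaked.
Faction 4 (peak Kappa at position 1): ranking walks positions 1-2-3-4-5-6, expanding outward from the peak — single-peaked.
Faction 5 (peak Beta at position 6): ranking walks positions 6-5-4-3-2-1, expanding outward from the peak — single-peaked.
Faction 6: ranking walks positions 4-6-3-2-5-1; Beta is ranked above Gamma even though Gamma lies between Beta and the peak Eta on the axis — preferences dip and rise again. Not single-peaked.
Faction 7: ranking walks positions 5-4-6-2-1-3; Theta is ranked above Tau even though Tau lies between Theta and the peak Gamma on the axis — preferences dip and rise again. Not single-peaked.
Faction 8 (peak Eta at position 4): ranking walks positions 4-5-3-2-1-6, expanding outward from the peak — single-peaked.
Faction 1 violates single-peakedness, so the profile is not single-peaked on this axis.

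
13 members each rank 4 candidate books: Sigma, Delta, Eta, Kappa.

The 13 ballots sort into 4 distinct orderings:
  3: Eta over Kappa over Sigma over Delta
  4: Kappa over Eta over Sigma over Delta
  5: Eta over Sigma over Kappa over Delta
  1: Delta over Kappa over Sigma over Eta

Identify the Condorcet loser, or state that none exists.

Delta

Head-to-head results (13 members):
Sigma vs Delta: Sigma preferred on 3+4+5 = 12 ballots; Sigma wins 12–1.
Sigma vs Eta: Sigma is ranked higher on 1 ballot, Eta on 12. Eta wins 12–1.
Sigma vs Kappa: 5 to 8, Kappa.
Delta vs Eta: Delta preferred on 1 ballot; Eta wins 12–1.
Delta vs Kappa: Kappa wins 12–1.
Eta vs Kappa: Eta wins 8–5.
Delta is beaten in every head-to-head and is the Condorcet loser.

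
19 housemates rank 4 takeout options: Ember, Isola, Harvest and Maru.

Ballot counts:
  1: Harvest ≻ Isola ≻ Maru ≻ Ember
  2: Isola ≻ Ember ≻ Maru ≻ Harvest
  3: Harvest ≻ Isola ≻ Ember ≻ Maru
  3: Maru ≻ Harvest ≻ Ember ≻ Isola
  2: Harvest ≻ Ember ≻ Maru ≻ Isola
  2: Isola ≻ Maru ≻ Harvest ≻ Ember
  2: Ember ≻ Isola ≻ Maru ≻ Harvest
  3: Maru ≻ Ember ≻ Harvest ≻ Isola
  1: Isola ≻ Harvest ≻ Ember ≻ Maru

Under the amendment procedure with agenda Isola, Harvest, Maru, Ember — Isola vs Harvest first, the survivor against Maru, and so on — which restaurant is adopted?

Ember

Round 1: Isola vs Harvest — 7–12, Harvest advances.
Round 2: Harvest vs Maru — 7–12, Maru advances.
Round 3: Maru vs Ember — 9–10, Ember advances.
The agenda winner is Ember.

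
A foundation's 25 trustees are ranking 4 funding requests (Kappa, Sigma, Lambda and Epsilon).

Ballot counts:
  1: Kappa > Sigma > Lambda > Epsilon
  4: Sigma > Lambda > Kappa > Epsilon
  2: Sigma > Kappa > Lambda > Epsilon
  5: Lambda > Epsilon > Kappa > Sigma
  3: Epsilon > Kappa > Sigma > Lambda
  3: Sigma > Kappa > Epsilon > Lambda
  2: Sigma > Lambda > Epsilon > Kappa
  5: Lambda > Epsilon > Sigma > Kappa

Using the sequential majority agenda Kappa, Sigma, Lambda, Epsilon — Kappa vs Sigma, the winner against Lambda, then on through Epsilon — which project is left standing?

Round 1: Kappa vs Sigma — 9–16, Sigma advances.
Round 2: Sigma vs Lambda — 15–10, Sigma advances.
Round 3: Sigma vs Epsilon — 12–13, Epsilon advances.
Epsilon survives the agenda.

Epsilon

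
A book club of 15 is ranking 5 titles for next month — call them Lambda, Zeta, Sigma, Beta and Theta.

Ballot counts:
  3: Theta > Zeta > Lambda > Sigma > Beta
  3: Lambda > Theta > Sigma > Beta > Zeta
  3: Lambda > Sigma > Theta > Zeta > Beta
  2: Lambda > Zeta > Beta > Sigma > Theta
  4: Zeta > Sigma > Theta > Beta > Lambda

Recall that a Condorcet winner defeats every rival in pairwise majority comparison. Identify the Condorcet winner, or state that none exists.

Lambda

Pairwise majorities:
Lambda–Zeta: Lambda 8–7.
Lambda vs Sigma: Lambda is ranked higher on 3+3+3+2 = 11 ballots, Sigma on 4. Lambda wins 11–4.
Lambda–Beta: Lambda 11–4.
Lambda vs Theta: Lambda wins 8–7.
Zeta vs Sigma: Zeta, 9–6.
Zeta vs Beta: 3+3+2+4 = 12 for Zeta, 3 for Beta — Zeta by 12–3.
Zeta vs Theta: Zeta is ranked higher on 2+4 = 6 ballots, Theta on 9. Theta wins 9–6.
Sigma vs Beta: 13 to 2, Sigma.
Sigma–Theta: Sigma 9–6.
Beta vs Theta: Theta wins 13–2.
Lambda defeats every rival head-to-head and is the Condorcet winner.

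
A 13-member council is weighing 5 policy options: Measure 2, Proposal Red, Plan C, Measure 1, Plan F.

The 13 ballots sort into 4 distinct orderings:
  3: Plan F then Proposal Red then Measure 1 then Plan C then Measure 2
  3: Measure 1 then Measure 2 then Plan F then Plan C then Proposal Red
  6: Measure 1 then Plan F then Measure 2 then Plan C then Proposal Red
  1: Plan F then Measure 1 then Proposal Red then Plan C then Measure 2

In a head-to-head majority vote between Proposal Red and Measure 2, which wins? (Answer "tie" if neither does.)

Measure 2

Ballots ranking Proposal Red above Measure 2: 3 + 1 = 4.
Ballots ranking Measure 2 above Proposal Red: 13 − 4 = 9.
Measure 2 wins the head-to-head 9–4.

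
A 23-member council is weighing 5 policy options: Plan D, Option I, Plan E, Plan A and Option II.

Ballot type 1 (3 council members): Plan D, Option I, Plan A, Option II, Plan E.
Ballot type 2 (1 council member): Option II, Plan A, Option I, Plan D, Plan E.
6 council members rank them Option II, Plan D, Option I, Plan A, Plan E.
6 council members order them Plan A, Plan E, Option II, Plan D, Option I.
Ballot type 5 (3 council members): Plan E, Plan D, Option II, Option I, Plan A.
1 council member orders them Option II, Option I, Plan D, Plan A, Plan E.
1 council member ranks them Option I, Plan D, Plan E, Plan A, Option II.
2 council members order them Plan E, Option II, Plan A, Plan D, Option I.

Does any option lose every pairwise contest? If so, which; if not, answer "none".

Head-to-head results (23 council members):
Plan D vs Option I: Plan D is ranked higher on 3+6+6+3+2 = 20 ballots, Option I on 3. Plan D wins 20–3.
Plan D vs Plan E: 3+1+6+1+1 = 12 for Plan D, 11 for Plan E — Plan D by 12–11.
Plan D vs Plan A: Plan D, 14–9.
Plan D vs Option II: Option II wins 16–7.
Option I–Plan E: Option I 12–11.
Option I vs Plan A: 3+6+3+1+1 = 14 for Option I, 9 for Plan A — Option I by 14–9.
Option I vs Option II: Option I is ranked higher on 3+1 = 4 ballots, Option II on 19. Option II wins 19–4.
Plan E vs Plan A: Plan E is ranked higher on 3+1+2 = 6 ballots, Plan A on 17. Plan A wins 17–6.
Plan E vs Option II: Plan E, 12–11.
Plan A vs Option II: Option II wins 13–10.
No option is winless: Plan D beats Option I; Option I beats Plan E; Plan E beats Option II; Plan A beats Plan E; Option II beats Plan D. There is no Condorcet loser.

none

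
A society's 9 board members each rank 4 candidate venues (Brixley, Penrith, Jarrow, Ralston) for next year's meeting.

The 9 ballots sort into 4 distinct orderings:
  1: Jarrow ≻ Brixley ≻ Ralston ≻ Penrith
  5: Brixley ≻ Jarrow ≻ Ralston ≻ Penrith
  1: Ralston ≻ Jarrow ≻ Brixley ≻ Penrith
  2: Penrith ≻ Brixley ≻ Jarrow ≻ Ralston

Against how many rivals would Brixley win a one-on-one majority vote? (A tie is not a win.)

3

Brixley against each rival (9 organisers):
Brixley vs Penrith: 1+5+1 = 7 for Brixley, 2 for Penrith — Brixley by 7–2.
Brixley vs Jarrow: 5+2 = 7 for Brixley, 2 for Jarrow — Brixley by 7–2.
Brixley vs Ralston: Brixley preferred on 1+5+2 = 8 ballots; Brixley wins 8–1.
Brixley beats Penrith, Jarrow, Ralston — 3 pairwise wins.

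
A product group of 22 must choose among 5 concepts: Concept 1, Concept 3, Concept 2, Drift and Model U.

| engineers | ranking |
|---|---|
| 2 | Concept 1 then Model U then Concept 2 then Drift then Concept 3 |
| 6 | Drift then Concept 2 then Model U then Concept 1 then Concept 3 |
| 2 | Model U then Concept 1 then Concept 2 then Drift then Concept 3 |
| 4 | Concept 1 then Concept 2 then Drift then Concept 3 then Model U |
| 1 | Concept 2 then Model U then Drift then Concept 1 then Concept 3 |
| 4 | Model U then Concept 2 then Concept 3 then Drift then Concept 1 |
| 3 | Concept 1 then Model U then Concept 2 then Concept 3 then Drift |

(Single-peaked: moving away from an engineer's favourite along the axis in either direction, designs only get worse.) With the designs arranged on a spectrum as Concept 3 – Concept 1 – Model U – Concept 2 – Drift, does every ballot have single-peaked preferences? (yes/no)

Axis positions: Concept 3=1, Concept 1=2, Model U=3, Concept 2=4, Drift=5.
Bloc 1 (peak Concept 1 at position 2): ranking walks positions 2-3-4-5-1, expanding outward from the peak — single-peaked.
Bloc 2 (peak Drift at position 5): ranking walks positions 5-4-3-2-1, expanding outward from the peak — single-peaked.
Bloc 3 (peak Model U at position 3): ranking walks positions 3-2-4-5-1, expanding outward from the peak — single-peaked.
Bloc 4: ranking walks positions 2-4-5-1-3; Concept 2 is ranked above Model U even though Model U lies between Concept 2 and the peak Concept 1 on the axis — preferences dip and rise again. Not single-peaked.
Bloc 5 (peak Concept 2 at position 4): ranking walks positions 4-3-5-2-1, expanding outward from the peak — single-peaked.
Bloc 6: ranking walks positions 3-4-1-5-2; Concept 3 is ranked above Concept 1 even though Concept 1 lies between Concept 3 and the peak Model U on the axis — preferences dip and rise again. Not single-peaked.
Bloc 7 (peak Concept 1 at position 2): ranking walks positions 2-3-4-1-5, expanding outward from the peak — single-peaked.
Bloc 4 violates single-peakedness, so the profile is not single-peaked on this axis.

no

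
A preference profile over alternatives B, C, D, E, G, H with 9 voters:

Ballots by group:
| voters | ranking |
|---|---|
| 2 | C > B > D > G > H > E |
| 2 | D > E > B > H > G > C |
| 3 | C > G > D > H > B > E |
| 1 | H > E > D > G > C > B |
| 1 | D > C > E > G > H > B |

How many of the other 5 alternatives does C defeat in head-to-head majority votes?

C against each rival (9 voters):
C vs B: C is ranked higher on 2+3+1+1 = 7 ballots, B on 2. C wins 7–2.
C vs D: 2+3 = 5 for C, 4 for D — C by 5–4.
C vs E: C, 6–3.
C vs G: C, 6–3.
C vs H: C, 6–3.
C beats B, D, E, G, H — 5 pairwise wins.

5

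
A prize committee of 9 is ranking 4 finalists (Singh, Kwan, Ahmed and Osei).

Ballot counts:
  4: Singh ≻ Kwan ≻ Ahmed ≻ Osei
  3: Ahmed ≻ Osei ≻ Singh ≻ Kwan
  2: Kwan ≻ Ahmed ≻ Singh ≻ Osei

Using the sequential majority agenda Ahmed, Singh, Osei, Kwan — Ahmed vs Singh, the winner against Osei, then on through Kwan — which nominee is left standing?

Round 1: Ahmed vs Singh — 5–4, Ahmed advances.
Round 2: Ahmed vs Osei — 9–0, Ahmed advances.
Round 3: Ahmed vs Kwan — 3–6, Kwan advances.
Kwan survives the agenda.

Kwan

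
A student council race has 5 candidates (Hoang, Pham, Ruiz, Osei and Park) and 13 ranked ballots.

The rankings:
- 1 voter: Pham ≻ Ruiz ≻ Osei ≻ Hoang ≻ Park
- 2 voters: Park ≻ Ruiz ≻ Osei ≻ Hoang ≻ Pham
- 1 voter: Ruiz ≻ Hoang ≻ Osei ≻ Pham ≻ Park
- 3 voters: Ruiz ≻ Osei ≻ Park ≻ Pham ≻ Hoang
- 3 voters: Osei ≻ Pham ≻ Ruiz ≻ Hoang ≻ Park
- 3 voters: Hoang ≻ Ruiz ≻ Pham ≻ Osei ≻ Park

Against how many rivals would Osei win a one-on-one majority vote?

Osei against each rival (13 voters):
Osei vs Hoang: Osei wins 9–4.
Osei vs Pham: 9 to 4, Osei.
Osei vs Ruiz: Ruiz wins 10–3.
Osei vs Park: Osei wins 11–2.
Osei beats Hoang, Pham, Park; loses to Ruiz — 3 pairwise wins.

3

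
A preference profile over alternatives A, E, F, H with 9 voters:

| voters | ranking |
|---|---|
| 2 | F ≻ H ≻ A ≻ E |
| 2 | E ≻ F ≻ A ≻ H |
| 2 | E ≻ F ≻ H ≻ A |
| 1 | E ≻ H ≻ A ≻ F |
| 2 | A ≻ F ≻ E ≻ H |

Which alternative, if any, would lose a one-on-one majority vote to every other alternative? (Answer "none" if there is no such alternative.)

Pairwise majorities:
A vs E: A preferred on 2+2 = 4 ballots; E wins 5–4.
A vs F: A preferred on 1+2 = 3 ballots; F wins 6–3.
A vs H: H wins 5–4.
E vs F: E preferred on 2+2+1 = 5 ballots; E wins 5–4.
E–H: E 7–2.
F vs H: 2+2+2+2 = 8 for F, 1 for H — F by 8–1.
A loses to every other alternative — it is the Condorcet loser.

A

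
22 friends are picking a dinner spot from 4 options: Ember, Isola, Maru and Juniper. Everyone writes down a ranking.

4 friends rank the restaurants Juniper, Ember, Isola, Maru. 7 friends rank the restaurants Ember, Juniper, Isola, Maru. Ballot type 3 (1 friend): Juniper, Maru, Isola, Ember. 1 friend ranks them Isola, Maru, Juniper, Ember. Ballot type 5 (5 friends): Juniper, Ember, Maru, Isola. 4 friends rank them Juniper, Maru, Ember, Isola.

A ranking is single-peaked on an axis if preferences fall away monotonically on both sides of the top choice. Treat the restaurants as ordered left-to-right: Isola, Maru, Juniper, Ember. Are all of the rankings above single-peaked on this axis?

no

Axis positions: Isola=1, Maru=2, Juniper=3, Ember=4.
Ballot type 1: ranking walks positions 3-4-1-2; Isola is ranked above Maru even though Maru lies between Isola and the peak Juniper on the axis — preferences dip and rise again. Not single-peaked.
Ballot type 2: ranking walks positions 4-3-1-2; Isola is ranked above Maru even though Maru lies between Isola and the peak Ember on the axis — preferences dip and rise again. Not single-peaked.
Ballot type 3 (peak Juniper at position 3): ranking walks positions 3-2-1-4, expanding outward from the peak — single-peaked.
Ballot type 4 (peak Isola at position 1): ranking walks positions 1-2-3-4, expanding outward from the peak — single-peaked.
Ballot type 5 (peak Juniper at position 3): ranking walks positions 3-4-2-1, expanding outward from the peak — single-peaked.
Ballot type 6 (peak Juniper at position 3): ranking walks positions 3-2-4-1, expanding outward from the peak — single-peaked.
Ballot type 1 violates single-peakedness, so the profile is not single-peaked on this axis.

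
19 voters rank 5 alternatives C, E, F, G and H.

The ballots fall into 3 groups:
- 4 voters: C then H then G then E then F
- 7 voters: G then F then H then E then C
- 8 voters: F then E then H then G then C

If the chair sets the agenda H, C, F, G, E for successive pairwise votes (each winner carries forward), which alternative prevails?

Round 1: H vs C — 15–4, H advances.
Round 2: H vs F — 4–15, F advances.
Round 3: F vs G — 8–11, G advances.
Round 4: G vs E — 11–8, G advances.
G survives the agenda.

G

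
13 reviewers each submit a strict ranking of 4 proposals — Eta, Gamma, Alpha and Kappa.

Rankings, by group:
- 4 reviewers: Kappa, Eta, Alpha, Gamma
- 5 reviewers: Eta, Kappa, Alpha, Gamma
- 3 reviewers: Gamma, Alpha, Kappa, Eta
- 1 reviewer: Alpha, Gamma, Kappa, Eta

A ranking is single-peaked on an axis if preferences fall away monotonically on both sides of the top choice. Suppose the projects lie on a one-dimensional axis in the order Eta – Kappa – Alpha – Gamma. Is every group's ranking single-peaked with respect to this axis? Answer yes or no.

Axis positions: Eta=1, Kappa=2, Alpha=3, Gamma=4.
Group 1 (peak Kappa at position 2): ranking walks positions 2-1-3-4, expanding outward from the peak — single-peaked.
Group 2 (peak Eta at position 1): ranking walks positions 1-2-3-4, expanding outward from the peak — single-peaked.
Group 3 (peak Gamma at position 4): ranking walks positions 4-3-2-1, expanding outward from the peak — single-peaked.
Group 4 (peak Alpha at position 3): ranking walks positions 3-4-2-1, expanding outward from the peak — single-peaked.
Every ranking is single-peaked on this axis.

yes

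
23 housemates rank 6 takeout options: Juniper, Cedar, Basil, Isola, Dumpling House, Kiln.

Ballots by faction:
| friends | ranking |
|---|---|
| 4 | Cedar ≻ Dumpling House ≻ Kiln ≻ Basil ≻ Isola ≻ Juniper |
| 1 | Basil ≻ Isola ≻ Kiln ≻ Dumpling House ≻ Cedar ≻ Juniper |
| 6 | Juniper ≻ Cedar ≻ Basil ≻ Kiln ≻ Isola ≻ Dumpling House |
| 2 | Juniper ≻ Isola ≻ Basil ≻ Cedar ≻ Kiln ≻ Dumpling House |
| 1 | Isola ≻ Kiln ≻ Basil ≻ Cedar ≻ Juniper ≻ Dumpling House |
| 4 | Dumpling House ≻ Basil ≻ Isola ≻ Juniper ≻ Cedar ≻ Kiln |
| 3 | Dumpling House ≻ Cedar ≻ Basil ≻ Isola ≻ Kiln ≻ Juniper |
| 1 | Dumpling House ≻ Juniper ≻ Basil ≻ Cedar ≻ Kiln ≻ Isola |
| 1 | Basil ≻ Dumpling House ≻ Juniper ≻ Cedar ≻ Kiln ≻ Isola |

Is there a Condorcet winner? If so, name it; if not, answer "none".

Head-to-head results (23 friends):
Juniper vs Cedar: Juniper is ranked higher on 6+2+4+1+1 = 14 ballots, Cedar on 9. Juniper wins 14–9.
Juniper vs Basil: Juniper preferred on 6+2+1 = 9 ballots; Basil wins 14–9.
Juniper vs Isola: Juniper preferred on 6+2+1+1 = 10 ballots; Isola wins 13–10.
Juniper vs Dumpling House: 6+2+1 = 9 for Juniper, 14 for Dumpling House — Dumpling House by 14–9.
Juniper vs Kiln: 6+2+4+1+1 = 14 for Juniper, 9 for Kiln — Juniper by 14–9.
Cedar vs Basil: 4+6+3 = 13 for Cedar, 10 for Basil — Cedar by 13–10.
Cedar vs Isola: 4+6+3+1+1 = 15 for Cedar, 8 for Isola — Cedar by 15–8.
Cedar vs Dumpling House: 4+6+2+1 = 13 for Cedar, 10 for Dumpling House — Cedar by 13–10.
Cedar vs Kiln: Cedar is ranked higher on 21 ballots, Kiln on 2. Cedar wins 21–2.
Basil vs Isola: 20 for Basil, 3 for Isola — Basil by 20–3.
Basil vs Dumpling House: Basil is ranked higher on 1+6+2+1+1 = 11 ballots, Dumpling House on 12. Dumpling House wins 12–11.
Basil vs Kiln: 18 for Basil, 5 for Kiln — Basil by 18–5.
Isola vs Dumpling House: 10 to 13, Dumpling House.
Isola vs Kiln: Isola is ranked higher on 1+2+1+4+3 = 11 ballots, Kiln on 12. Kiln wins 12–11.
Dumpling House vs Kiln: Dumpling House is ranked higher on 4+4+3+1+1 = 13 ballots, Kiln on 10. Dumpling House wins 13–10.
No restaurant is unbeaten: Juniper loses to Basil; Cedar loses to Juniper; Basil loses to Cedar; Isola loses to Cedar; Dumpling House loses to Cedar; Kiln loses to Juniper. In particular Juniper > Cedar > Basil > Juniper is a majority cycle — no Condorcet winner exists.

none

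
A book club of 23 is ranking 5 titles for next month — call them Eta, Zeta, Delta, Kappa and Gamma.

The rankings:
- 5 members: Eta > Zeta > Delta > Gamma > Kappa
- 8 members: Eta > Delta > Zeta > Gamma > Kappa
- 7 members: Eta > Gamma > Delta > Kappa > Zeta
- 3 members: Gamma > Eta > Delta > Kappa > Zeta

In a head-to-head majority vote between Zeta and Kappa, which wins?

Zeta

Ballots ranking Zeta above Kappa: 5 + 8 = 13.
Ballots ranking Kappa above Zeta: 23 − 13 = 10.
Zeta wins the head-to-head 13–10.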